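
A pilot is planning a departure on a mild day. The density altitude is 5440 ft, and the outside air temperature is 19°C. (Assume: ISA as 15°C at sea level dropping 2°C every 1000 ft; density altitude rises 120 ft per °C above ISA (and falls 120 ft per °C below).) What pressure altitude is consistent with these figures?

DA = PA + 120 × (OAT − (15 − 2·PA/1000)) = PA + 120·OAT − 1800 + 0.24·PA = 1.24·PA + 120·OAT − 1800.
So 1.24·PA = 5440 − 120 × 19 + 1800 = 4960.
PA = 4960 / 1.24 = 4000 ft.

4000 ft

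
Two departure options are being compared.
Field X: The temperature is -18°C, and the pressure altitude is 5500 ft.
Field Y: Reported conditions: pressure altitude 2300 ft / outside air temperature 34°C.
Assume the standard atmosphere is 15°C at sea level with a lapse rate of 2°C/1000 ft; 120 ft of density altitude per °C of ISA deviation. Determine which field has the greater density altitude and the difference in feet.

Field X: ISA temp = 4°C, deviation -22°C, DA = 5500 + 120 × (-22) = 2860 ft.
Field Y: ISA temp = 10.4°C, deviation +23.6°C, DA = 2300 + 120 × 23.6 = 5132 ft.
Field Y is higher by 5132 − 2860 = 2272 ft.

Field Y by 2272 ft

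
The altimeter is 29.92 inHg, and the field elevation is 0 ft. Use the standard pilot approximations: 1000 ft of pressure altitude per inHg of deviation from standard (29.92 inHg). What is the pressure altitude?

Pressure correction = (29.92 − 29.92) × 1000 = 0 ft.
Pressure altitude = 0 + (0) = 0 ft.

0 ft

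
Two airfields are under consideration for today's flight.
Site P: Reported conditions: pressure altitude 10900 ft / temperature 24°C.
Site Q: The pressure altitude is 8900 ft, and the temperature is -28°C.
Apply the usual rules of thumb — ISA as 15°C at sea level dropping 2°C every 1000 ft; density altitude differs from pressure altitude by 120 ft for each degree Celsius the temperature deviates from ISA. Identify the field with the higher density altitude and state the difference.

Site P by 8720 ft

Site P: ISA temp = -6.8°C, deviation +30.8°C, DA = 10900 + 120 × 30.8 = 14596 ft.
Site Q: ISA temp = -2.8°C, deviation -25.2°C, DA = 8900 + 120 × (-25.2) = 5876 ft.
Site P is higher by 14596 − 5876 = 8720 ft.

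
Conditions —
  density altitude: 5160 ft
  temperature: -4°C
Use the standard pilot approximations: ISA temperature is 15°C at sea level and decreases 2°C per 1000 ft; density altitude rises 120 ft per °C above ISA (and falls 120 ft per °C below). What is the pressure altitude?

6000 ft

DA = PA + 120 × (OAT − (15 − 2·PA/1000)) = PA + 120·OAT − 1800 + 0.24·PA = 1.24·PA + 120·OAT − 1800.
So 1.24·PA = 5160 − 120 × (-4) + 1800 = 7440.
PA = 7440 / 1.24 = 6000 ft.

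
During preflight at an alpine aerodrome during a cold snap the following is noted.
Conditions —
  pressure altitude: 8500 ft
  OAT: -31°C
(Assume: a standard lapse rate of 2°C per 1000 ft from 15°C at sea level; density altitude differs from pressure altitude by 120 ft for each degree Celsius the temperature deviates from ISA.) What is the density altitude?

5020 ft

ISA temperature at 8500 ft = 15 − 2 × (8500/1000) = -2°C.
ISA deviation = -31 − (-2) = -29°C.
Density altitude = 8500 + 120 × (-29) = 8500 + (-3480) = 5020 ft.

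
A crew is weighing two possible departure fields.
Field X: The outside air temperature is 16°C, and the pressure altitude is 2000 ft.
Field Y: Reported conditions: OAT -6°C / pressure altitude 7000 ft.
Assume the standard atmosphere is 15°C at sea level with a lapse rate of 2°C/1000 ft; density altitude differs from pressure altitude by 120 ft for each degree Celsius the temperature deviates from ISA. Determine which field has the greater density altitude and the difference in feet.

Field Y by 3560 ft

Field X: ISA temp = 11°C, deviation +5°C, DA = 2000 + 120 × 5 = 2600 ft.
Field Y: ISA temp = 1°C, deviation -7°C, DA = 7000 + 120 × (-7) = 6160 ft.
Field Y is higher by 6160 − 2600 = 3560 ft.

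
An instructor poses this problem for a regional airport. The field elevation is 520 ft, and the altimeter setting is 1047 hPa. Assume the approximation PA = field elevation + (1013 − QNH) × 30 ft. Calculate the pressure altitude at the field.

Pressure correction = (1013 − 1047) × 30 = -1020 ft.
Pressure altitude = 520 + (-1020) = -500 ft.

-500 ft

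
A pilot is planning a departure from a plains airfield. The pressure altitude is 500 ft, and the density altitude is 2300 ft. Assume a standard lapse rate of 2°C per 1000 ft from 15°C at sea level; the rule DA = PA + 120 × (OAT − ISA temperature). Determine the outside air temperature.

29°C

Density altitude − pressure altitude = 2300 − 500 = +1800 ft.
At 120 ft/°C that is an ISA deviation of 1800/120 = +15°C.
ISA temperature at 500 ft = 15 − 2 × (500/1000) = 14°C.
OAT = ISA + deviation = 14 + (+15) = 29°C.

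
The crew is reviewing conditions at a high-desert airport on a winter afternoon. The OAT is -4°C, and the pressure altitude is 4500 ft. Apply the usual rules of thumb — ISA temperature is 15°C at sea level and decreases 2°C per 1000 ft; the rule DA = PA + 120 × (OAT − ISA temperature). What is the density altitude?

3300 ft

ISA temperature at 4500 ft = 15 − 2 × (4500/1000) = 6°C.
ISA deviation = -4 − 6 = -10°C.
Density altitude = 4500 + 120 × (-10) = 4500 + (-1200) = 3300 ft.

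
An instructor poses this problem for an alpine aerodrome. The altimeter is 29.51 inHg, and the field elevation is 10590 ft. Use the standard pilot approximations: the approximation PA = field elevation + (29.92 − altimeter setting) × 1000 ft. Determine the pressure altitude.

Pressure correction = (29.92 − 29.51) × 1000 = +410 ft.
Pressure altitude = 10590 + (+410) = 11000 ft.

11000 ft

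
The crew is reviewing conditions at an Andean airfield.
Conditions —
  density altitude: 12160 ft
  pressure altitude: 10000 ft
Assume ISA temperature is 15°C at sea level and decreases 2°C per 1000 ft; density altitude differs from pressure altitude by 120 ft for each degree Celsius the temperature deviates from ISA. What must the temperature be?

13°C

Density altitude − pressure altitude = 12160 − 10000 = +2160 ft.
At 120 ft/°C that is an ISA deviation of 2160/120 = +18°C.
ISA temperature at 10000 ft = 15 − 2 × (10000/1000) = -5°C.
OAT = ISA + deviation = -5 + (+18) = 13°C.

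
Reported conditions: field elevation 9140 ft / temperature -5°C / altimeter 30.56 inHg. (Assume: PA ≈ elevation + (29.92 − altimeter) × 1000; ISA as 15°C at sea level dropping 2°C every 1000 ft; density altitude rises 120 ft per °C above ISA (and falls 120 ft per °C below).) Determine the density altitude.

8140 ft

Pressure altitude = 9140 + (29.92 − 30.56) × 1000 = 9140 + (-640) = 8500 ft.
ISA temperature at 8500 ft = 15 − 2 × (8500/1000) = -2°C.
ISA deviation = -5 − (-2) = -3°C.
Density altitude = 8500 + 120 × (-3) = 8140 ft.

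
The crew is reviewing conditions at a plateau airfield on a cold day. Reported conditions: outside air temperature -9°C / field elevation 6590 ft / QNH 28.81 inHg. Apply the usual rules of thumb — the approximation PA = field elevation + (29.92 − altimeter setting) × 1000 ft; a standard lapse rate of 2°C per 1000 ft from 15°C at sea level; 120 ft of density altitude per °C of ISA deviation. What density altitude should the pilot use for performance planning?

Pressure altitude = 6590 + (29.92 − 28.81) × 1000 = 6590 + (+1110) = 7700 ft.
ISA temperature at 7700 ft = 15 − 2 × (7700/1000) = -0.4°C.
ISA deviation = -9 − (-0.4) = -8.6°C.
Density altitude = 7700 + 120 × (-8.6) = 6668 ft.

6668 ft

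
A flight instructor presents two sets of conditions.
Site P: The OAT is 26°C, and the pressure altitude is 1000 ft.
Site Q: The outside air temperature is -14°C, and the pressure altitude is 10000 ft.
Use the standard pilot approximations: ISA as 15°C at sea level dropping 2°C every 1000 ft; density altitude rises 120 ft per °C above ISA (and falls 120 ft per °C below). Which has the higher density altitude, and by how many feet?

Site Q by 6360 ft

Site P: ISA temp = 13°C, deviation +13°C, DA = 1000 + 120 × 13 = 2560 ft.
Site Q: ISA temp = -5°C, deviation -9°C, DA = 10000 + 120 × (-9) = 8920 ft.
Site Q is higher by 8920 − 2560 = 6360 ft.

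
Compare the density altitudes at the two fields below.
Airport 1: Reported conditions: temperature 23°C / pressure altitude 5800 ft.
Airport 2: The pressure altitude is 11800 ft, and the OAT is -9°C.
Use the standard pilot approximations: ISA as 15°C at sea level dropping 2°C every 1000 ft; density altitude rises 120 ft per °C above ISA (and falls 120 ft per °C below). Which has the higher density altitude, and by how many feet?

Airport 1: ISA temp = 3.4°C, deviation +19.6°C, DA = 5800 + 120 × 19.6 = 8152 ft.
Airport 2: ISA temp = -8.6°C, deviation -0.4°C, DA = 11800 + 120 × (-0.4) = 11752 ft.
Airport 2 is higher by 11752 − 8152 = 3600 ft.

Airport 2 by 3600 ft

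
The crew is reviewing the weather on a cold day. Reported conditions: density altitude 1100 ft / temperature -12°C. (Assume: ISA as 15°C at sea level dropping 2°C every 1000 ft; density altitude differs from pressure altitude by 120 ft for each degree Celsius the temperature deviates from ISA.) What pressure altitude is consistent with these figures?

3500 ft

DA = PA + 120 × (OAT − (15 − 2·PA/1000)) = PA + 120·OAT − 1800 + 0.24·PA = 1.24·PA + 120·OAT − 1800.
So 1.24·PA = 1100 − 120 × (-12) + 1800 = 4340.
PA = 4340 / 1.24 = 3500 ft.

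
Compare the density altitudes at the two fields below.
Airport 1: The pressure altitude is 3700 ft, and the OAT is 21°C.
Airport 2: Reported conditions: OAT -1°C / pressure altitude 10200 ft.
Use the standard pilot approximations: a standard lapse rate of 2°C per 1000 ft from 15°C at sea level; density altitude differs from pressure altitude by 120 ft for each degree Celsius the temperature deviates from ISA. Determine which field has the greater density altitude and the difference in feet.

Airport 2 by 5420 ft

Airport 1: ISA temp = 7.6°C, deviation +13.4°C, DA = 3700 + 120 × 13.4 = 5308 ft.
Airport 2: ISA temp = -5.4°C, deviation +4.4°C, DA = 10200 + 120 × 4.4 = 10728 ft.
Airport 2 is higher by 10728 − 5308 = 5420 ft.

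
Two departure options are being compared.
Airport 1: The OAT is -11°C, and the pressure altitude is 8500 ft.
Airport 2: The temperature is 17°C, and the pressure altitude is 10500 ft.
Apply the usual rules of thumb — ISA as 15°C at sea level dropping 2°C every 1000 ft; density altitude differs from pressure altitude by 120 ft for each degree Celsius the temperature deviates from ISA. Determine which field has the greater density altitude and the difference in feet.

Airport 1: ISA temp = -2°C, deviation -9°C, DA = 8500 + 120 × (-9) = 7420 ft.
Airport 2: ISA temp = -6°C, deviation +23°C, DA = 10500 + 120 × 23 = 13260 ft.
Airport 2 is higher by 13260 − 7420 = 5840 ft.

Airport 2 by 5840 ft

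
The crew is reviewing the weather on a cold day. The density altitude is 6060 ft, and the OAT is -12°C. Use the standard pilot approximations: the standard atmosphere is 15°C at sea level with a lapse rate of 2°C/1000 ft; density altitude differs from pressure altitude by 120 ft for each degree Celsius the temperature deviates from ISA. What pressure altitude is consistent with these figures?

7500 ft

DA = PA + 120 × (OAT − (15 − 2·PA/1000)) = PA + 120·OAT − 1800 + 0.24·PA = 1.24·PA + 120·OAT − 1800.
So 1.24·PA = 6060 − 120 × (-12) + 1800 = 9300.
PA = 9300 / 1.24 = 7500 ft.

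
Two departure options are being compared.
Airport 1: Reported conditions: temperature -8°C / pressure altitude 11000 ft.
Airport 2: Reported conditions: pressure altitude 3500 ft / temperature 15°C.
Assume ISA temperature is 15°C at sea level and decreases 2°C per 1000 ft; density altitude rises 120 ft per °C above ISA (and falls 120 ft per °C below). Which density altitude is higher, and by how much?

Airport 1: ISA temp = -7°C, deviation -1°C, DA = 11000 + 120 × (-1) = 10880 ft.
Airport 2: ISA temp = 8°C, deviation +7°C, DA = 3500 + 120 × 7 = 4340 ft.
Airport 1 is higher by 10880 − 4340 = 6540 ft.

Airport 1 by 6540 ft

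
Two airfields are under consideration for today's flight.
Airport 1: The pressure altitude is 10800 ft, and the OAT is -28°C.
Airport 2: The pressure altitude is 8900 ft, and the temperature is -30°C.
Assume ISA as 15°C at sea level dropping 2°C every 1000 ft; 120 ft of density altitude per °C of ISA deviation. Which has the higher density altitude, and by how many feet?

Airport 1 by 2596 ft

Airport 1: ISA temp = -6.6°C, deviation -21.4°C, DA = 10800 + 120 × (-21.4) = 8232 ft.
Airport 2: ISA temp = -2.8°C, deviation -27.2°C, DA = 8900 + 120 × (-27.2) = 5636 ft.
Airport 1 is higher by 8232 − 5636 = 2596 ft.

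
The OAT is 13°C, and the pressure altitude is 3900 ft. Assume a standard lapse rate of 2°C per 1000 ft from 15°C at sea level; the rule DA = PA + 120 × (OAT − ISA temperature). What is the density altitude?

ISA temperature at 3900 ft = 15 − 2 × (3900/1000) = 7.2°C.
ISA deviation = 13 − 7.2 = +5.8°C.
Density altitude = 3900 + 120 × (5.8) = 3900 + (+696) = 4596 ft.

4596 ft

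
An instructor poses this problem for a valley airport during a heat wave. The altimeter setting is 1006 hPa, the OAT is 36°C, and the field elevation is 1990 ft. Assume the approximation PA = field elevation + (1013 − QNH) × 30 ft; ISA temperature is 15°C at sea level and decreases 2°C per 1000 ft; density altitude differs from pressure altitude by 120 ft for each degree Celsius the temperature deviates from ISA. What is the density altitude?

Pressure altitude = 1990 + (1013 − 1006) × 30 = 1990 + (+210) = 2200 ft.
ISA temperature at 2200 ft = 15 − 2 × (2200/1000) = 10.6°C.
ISA deviation = 36 − 10.6 = +25.4°C.
Density altitude = 2200 + 120 × (25.4) = 5248 ft.

5248 ft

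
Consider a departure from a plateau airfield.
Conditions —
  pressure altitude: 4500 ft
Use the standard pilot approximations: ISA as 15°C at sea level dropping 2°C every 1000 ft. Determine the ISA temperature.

6°C

ISA temperature = 15 − 2 × (4500/1000) = 15 − 9 = 6°C.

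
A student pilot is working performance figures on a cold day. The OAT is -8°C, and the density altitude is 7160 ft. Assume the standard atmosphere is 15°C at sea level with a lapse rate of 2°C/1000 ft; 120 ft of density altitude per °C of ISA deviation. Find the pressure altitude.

8000 ft

DA = PA + 120 × (OAT − (15 − 2·PA/1000)) = PA + 120·OAT − 1800 + 0.24·PA = 1.24·PA + 120·OAT − 1800.
So 1.24·PA = 7160 − 120 × (-8) + 1800 = 9920.
PA = 9920 / 1.24 = 8000 ft.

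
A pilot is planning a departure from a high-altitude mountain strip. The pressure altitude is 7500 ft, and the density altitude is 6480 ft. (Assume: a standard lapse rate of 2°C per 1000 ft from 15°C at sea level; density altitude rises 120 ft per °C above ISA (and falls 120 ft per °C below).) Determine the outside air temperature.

-8.5°C

Density altitude − pressure altitude = 6480 − 7500 = -1020 ft.
At 120 ft/°C that is an ISA deviation of -1020/120 = -8.5°C.
ISA temperature at 7500 ft = 15 − 2 × (7500/1000) = 0°C.
OAT = ISA + deviation = 0 + (-8.5) = -8.5°C.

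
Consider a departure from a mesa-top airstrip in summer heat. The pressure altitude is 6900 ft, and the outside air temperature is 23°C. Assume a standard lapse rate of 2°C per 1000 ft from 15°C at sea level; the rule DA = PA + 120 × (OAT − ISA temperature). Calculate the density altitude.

ISA temperature at 6900 ft = 15 − 2 × (6900/1000) = 1.2°C.
ISA deviation = 23 − 1.2 = +21.8°C.
Density altitude = 6900 + 120 × (21.8) = 6900 + (+2616) = 9516 ft.

9516 ft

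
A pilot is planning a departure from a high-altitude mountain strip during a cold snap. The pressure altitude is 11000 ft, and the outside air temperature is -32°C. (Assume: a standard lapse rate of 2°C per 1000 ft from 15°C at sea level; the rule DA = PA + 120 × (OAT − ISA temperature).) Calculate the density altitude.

8000 ft

ISA temperature at 11000 ft = 15 − 2 × (11000/1000) = -7°C.
ISA deviation = -32 − (-7) = -25°C.
Density altitude = 11000 + 120 × (-25) = 11000 + (-3000) = 8000 ft.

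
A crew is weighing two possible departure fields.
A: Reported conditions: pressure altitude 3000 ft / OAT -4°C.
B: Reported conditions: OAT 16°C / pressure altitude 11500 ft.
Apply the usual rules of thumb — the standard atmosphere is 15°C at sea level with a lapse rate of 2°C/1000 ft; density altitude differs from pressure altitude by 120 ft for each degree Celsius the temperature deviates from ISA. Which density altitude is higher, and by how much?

B by 12940 ft

A: ISA temp = 9°C, deviation -13°C, DA = 3000 + 120 × (-13) = 1440 ft.
B: ISA temp = -8°C, deviation +24°C, DA = 11500 + 120 × 24 = 14380 ft.
B is higher by 14380 − 1440 = 12940 ft.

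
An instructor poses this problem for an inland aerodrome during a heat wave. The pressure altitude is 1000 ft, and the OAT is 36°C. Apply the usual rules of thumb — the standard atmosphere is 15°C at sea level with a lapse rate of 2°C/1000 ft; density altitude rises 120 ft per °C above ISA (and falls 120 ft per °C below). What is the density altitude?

3760 ft

ISA temperature at 1000 ft = 15 − 2 × (1000/1000) = 13°C.
ISA deviation = 36 − 13 = +23°C.
Density altitude = 1000 + 120 × (23) = 1000 + (+2760) = 3760 ft.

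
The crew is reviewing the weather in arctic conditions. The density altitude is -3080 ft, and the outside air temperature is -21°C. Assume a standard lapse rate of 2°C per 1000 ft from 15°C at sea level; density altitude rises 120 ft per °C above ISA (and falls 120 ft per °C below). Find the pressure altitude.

DA = PA + 120 × (OAT − (15 − 2·PA/1000)) = PA + 120·OAT − 1800 + 0.24·PA = 1.24·PA + 120·OAT − 1800.
So 1.24·PA = -3080 − 120 × (-21) + 1800 = 1240.
PA = 1240 / 1.24 = 1000 ft.

1000 ft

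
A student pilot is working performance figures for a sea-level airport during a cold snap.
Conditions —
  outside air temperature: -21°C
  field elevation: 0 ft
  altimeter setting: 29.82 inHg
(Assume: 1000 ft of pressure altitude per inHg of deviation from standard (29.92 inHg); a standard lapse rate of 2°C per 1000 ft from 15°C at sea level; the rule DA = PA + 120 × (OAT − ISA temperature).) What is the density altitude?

Pressure altitude = 0 + (29.92 − 29.82) × 1000 = 0 + (+100) = 100 ft.
ISA temperature at 100 ft = 15 − 2 × (100/1000) = 14.8°C.
ISA deviation = -21 − 14.8 = -35.8°C.
Density altitude = 100 + 120 × (-35.8) = -4196 ft.

-4196 ft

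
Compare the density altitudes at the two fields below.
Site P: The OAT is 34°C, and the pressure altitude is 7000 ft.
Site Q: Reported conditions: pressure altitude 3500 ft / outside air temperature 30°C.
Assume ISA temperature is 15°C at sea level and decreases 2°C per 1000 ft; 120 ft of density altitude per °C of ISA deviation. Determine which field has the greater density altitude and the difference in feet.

Site P: ISA temp = 1°C, deviation +33°C, DA = 7000 + 120 × 33 = 10960 ft.
Site Q: ISA temp = 8°C, deviation +22°C, DA = 3500 + 120 × 22 = 6140 ft.
Site P is higher by 10960 − 6140 = 4820 ft.

Site P by 4820 ft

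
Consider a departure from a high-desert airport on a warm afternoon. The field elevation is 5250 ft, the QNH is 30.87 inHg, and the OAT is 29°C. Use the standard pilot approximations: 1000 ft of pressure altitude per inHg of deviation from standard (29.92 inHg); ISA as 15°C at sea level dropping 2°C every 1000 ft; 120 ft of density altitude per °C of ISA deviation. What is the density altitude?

7012 ft

Pressure altitude = 5250 + (29.92 − 30.87) × 1000 = 5250 + (-950) = 4300 ft.
ISA temperature at 4300 ft = 15 − 2 × (4300/1000) = 6.4°C.
ISA deviation = 29 − 6.4 = +22.6°C.
Density altitude = 4300 + 120 × (22.6) = 7012 ft.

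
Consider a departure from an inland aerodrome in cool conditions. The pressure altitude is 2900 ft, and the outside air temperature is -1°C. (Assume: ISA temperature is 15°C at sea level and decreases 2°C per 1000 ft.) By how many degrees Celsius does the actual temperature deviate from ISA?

ISA temperature at 2900 ft = 15 − 2 × (2900/1000) = 9.2°C.
Deviation = OAT − ISA = -1 − 9.2 = -10.2°C.

ISA-10.2°C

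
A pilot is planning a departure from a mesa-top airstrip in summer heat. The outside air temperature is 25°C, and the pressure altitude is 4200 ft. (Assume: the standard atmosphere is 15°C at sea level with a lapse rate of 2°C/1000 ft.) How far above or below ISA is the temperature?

ISA temperature at 4200 ft = 15 − 2 × (4200/1000) = 6.6°C.
Deviation = OAT − ISA = 25 − 6.6 = +18.4°C.

ISA+18.4°C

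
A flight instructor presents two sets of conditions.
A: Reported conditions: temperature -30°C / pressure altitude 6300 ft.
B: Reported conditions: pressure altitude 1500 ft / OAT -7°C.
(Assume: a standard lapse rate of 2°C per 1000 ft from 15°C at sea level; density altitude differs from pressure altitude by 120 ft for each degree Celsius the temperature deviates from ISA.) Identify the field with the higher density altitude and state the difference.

A: ISA temp = 2.4°C, deviation -32.4°C, DA = 6300 + 120 × (-32.4) = 2412 ft.
B: ISA temp = 12°C, deviation -19°C, DA = 1500 + 120 × (-19) = -780 ft.
A is higher by 2412 − (-780) = 3192 ft.

A by 3192 ft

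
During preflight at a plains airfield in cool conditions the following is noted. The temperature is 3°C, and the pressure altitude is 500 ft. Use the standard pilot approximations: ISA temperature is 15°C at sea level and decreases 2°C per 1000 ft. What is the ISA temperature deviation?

ISA-11°C

ISA temperature at 500 ft = 15 − 2 × (500/1000) = 14°C.
Deviation = OAT − ISA = 3 − 14 = -11°C.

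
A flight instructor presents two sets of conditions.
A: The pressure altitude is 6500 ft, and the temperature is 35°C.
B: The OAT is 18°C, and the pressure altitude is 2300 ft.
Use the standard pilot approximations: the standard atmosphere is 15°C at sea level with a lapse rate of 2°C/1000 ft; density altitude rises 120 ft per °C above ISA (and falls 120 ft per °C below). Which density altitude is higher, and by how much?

A: ISA temp = 2°C, deviation +33°C, DA = 6500 + 120 × 33 = 10460 ft.
B: ISA temp = 10.4°C, deviation +7.6°C, DA = 2300 + 120 × 7.6 = 3212 ft.
A is higher by 10460 − 3212 = 7248 ft.

A by 7248 ft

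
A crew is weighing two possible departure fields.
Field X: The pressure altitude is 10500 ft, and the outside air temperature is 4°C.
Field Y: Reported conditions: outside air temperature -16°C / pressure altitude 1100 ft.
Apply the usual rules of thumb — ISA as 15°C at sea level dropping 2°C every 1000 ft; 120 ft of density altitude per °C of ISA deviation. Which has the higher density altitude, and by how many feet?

Field X: ISA temp = -6°C, deviation +10°C, DA = 10500 + 120 × 10 = 11700 ft.
Field Y: ISA temp = 12.8°C, deviation -28.8°C, DA = 1100 + 120 × (-28.8) = -2356 ft.
Field X is higher by 11700 − (-2356) = 14056 ft.

Field X by 14056 ft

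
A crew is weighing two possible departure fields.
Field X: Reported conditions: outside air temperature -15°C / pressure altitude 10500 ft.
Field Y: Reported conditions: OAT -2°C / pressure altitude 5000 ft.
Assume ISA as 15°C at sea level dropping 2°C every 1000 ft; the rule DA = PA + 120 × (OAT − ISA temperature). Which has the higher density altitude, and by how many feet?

Field X by 5260 ft

Field X: ISA temp = -6°C, deviation -9°C, DA = 10500 + 120 × (-9) = 9420 ft.
Field Y: ISA temp = 5°C, deviation -7°C, DA = 5000 + 120 × (-7) = 4160 ft.
Field X is higher by 9420 − 4160 = 5260 ft.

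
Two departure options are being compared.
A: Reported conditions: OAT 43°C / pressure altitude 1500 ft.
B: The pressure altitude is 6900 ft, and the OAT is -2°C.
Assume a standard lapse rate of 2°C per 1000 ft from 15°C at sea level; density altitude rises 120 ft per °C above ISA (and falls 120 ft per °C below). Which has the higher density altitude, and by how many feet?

B by 1296 ft

A: ISA temp = 12°C, deviation +31°C, DA = 1500 + 120 × 31 = 5220 ft.
B: ISA temp = 1.2°C, deviation -3.2°C, DA = 6900 + 120 × (-3.2) = 6516 ft.
B is higher by 6516 − 5220 = 1296 ft.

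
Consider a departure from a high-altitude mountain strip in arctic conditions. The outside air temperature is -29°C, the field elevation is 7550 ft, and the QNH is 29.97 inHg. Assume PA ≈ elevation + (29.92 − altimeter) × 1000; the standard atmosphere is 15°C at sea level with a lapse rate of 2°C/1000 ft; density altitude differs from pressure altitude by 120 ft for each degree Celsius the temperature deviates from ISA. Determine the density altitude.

4020 ft

Pressure altitude = 7550 + (29.92 − 29.97) × 1000 = 7550 + (-50) = 7500 ft.
ISA temperature at 7500 ft = 15 − 2 × (7500/1000) = 0°C.
ISA deviation = -29 − 0 = -29°C.
Density altitude = 7500 + 120 × (-29) = 4020 ft.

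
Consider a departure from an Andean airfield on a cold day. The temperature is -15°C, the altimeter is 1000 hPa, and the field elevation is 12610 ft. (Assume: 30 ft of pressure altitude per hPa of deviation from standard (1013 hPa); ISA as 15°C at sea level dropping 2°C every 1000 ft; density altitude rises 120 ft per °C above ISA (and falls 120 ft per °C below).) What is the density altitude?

Pressure altitude = 12610 + (1013 − 1000) × 30 = 12610 + (+390) = 13000 ft.
ISA temperature at 13000 ft = 15 − 2 × (13000/1000) = -11°C.
ISA deviation = -15 − (-11) = -4°C.
Density altitude = 13000 + 120 × (-4) = 12520 ft.

12520 ft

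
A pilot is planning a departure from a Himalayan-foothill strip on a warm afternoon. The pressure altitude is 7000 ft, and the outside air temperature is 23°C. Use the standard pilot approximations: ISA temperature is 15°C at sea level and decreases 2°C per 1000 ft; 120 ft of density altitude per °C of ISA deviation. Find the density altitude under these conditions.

ISA temperature at 7000 ft = 15 − 2 × (7000/1000) = 1°C.
ISA deviation = 23 − 1 = +22°C.
Density altitude = 7000 + 120 × (22) = 7000 + (+2640) = 9640 ft.

9640 ft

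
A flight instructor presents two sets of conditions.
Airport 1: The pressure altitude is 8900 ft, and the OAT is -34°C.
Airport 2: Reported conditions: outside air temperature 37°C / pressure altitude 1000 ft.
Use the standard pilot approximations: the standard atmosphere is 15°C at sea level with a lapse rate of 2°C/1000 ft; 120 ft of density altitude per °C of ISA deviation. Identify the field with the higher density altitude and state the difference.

Airport 1: ISA temp = -2.8°C, deviation -31.2°C, DA = 8900 + 120 × (-31.2) = 5156 ft.
Airport 2: ISA temp = 13°C, deviation +24°C, DA = 1000 + 120 × 24 = 3880 ft.
Airport 1 is higher by 5156 − 3880 = 1276 ft.

Airport 1 by 1276 ft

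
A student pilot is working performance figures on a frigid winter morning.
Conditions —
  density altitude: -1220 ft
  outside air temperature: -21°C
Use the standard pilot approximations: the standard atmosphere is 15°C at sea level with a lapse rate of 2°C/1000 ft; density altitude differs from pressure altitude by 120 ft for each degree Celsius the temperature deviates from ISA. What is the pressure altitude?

DA = PA + 120 × (OAT − (15 − 2·PA/1000)) = PA + 120·OAT − 1800 + 0.24·PA = 1.24·PA + 120·OAT − 1800.
So 1.24·PA = -1220 − 120 × (-21) + 1800 = 3100.
PA = 3100 / 1.24 = 2500 ft.

2500 ft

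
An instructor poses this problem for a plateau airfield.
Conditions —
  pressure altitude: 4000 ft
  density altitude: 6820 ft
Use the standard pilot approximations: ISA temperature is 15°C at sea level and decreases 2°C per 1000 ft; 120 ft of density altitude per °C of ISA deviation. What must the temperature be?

Density altitude − pressure altitude = 6820 − 4000 = +2820 ft.
At 120 ft/°C that is an ISA deviation of 2820/120 = +23.5°C.
ISA temperature at 4000 ft = 15 − 2 × (4000/1000) = 7°C.
OAT = ISA + deviation = 7 + (+23.5) = 30.5°C.

30.5°C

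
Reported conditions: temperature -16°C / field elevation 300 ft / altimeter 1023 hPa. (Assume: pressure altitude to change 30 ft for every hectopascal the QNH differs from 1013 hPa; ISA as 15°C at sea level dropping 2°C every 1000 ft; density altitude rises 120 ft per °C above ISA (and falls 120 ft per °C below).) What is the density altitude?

-3720 ft

Pressure altitude = 300 + (1013 − 1023) × 30 = 300 + (-300) = 0 ft.
ISA temperature at 0 ft = 15 − 2 × (0/1000) = 15°C.
ISA deviation = -16 − 15 = -31°C.
Density altitude = 0 + 120 × (-31) = -3720 ft.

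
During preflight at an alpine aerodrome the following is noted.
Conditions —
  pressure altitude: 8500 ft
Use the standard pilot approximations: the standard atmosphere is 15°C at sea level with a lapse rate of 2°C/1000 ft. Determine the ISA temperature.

ISA temperature = 15 − 2 × (8500/1000) = 15 − 17 = -2°C.

-2°C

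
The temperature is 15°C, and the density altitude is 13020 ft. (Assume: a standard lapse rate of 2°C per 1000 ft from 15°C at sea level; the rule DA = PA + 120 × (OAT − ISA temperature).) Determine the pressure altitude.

DA = PA + 120 × (OAT − (15 − 2·PA/1000)) = PA + 120·OAT − 1800 + 0.24·PA = 1.24·PA + 120·OAT − 1800.
So 1.24·PA = 13020 − 120 × 15 + 1800 = 13020.
PA = 13020 / 1.24 = 10500 ft.

10500 ft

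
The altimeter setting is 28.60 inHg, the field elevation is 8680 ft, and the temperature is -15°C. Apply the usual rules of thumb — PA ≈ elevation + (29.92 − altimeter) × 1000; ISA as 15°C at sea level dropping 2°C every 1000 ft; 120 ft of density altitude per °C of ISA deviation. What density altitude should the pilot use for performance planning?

Pressure altitude = 8680 + (29.92 − 28.60) × 1000 = 8680 + (+1320) = 10000 ft.
ISA temperature at 10000 ft = 15 − 2 × (10000/1000) = -5°C.
ISA deviation = -15 − (-5) = -10°C.
Density altitude = 10000 + 120 × (-10) = 8800 ft.

8800 ft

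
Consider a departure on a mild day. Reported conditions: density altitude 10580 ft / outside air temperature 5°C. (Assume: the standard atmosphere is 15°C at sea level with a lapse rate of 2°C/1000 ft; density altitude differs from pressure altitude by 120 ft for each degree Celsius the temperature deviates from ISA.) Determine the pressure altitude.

DA = PA + 120 × (OAT − (15 − 2·PA/1000)) = PA + 120·OAT − 1800 + 0.24·PA = 1.24·PA + 120·OAT − 1800.
So 1.24·PA = 10580 − 120 × 5 + 1800 = 11780.
PA = 11780 / 1.24 = 9500 ft.

9500 ft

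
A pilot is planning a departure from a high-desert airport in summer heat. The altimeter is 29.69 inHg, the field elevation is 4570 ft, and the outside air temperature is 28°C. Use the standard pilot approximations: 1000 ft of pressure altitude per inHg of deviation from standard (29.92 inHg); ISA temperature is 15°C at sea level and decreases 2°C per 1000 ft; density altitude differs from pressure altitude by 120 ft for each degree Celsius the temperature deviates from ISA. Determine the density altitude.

Pressure altitude = 4570 + (29.92 − 29.69) × 1000 = 4570 + (+230) = 4800 ft.
ISA temperature at 4800 ft = 15 − 2 × (4800/1000) = 5.4°C.
ISA deviation = 28 − 5.4 = +22.6°C.
Density altitude = 4800 + 120 × (22.6) = 7512 ft.

7512 ft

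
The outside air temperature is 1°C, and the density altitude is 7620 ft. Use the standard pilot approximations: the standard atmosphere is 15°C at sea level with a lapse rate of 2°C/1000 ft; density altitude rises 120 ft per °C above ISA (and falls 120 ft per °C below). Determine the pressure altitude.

DA = PA + 120 × (OAT − (15 − 2·PA/1000)) = PA + 120·OAT − 1800 + 0.24·PA = 1.24·PA + 120·OAT − 1800.
So 1.24·PA = 7620 − 120 × 1 + 1800 = 9300.
PA = 9300 / 1.24 = 7500 ft.

7500 ft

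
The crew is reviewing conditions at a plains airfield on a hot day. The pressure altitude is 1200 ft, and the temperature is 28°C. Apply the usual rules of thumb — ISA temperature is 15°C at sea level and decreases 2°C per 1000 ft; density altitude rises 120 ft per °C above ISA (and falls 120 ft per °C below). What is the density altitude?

ISA temperature at 1200 ft = 15 − 2 × (1200/1000) = 12.6°C.
ISA deviation = 28 − 12.6 = +15.4°C.
Density altitude = 1200 + 120 × (15.4) = 1200 + (+1848) = 3048 ft.

3048 ft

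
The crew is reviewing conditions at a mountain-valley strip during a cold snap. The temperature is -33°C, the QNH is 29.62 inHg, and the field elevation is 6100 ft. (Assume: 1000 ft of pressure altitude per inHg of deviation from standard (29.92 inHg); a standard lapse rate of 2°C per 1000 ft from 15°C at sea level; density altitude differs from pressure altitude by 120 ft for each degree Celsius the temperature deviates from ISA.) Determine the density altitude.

2176 ft

Pressure altitude = 6100 + (29.92 − 29.62) × 1000 = 6100 + (+300) = 6400 ft.
ISA temperature at 6400 ft = 15 − 2 × (6400/1000) = 2.2°C.
ISA deviation = -33 − 2.2 = -35.2°C.
Density altitude = 6400 + 120 × (-35.2) = 2176 ft.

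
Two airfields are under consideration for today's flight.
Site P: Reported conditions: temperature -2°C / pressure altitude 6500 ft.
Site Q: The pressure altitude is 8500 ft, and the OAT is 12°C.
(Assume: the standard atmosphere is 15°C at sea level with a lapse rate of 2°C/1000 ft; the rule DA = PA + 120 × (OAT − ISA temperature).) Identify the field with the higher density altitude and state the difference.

Site P: ISA temp = 2°C, deviation -4°C, DA = 6500 + 120 × (-4) = 6020 ft.
Site Q: ISA temp = -2°C, deviation +14°C, DA = 8500 + 120 × 14 = 10180 ft.
Site Q is higher by 10180 − 6020 = 4160 ft.

Site Q by 4160 ft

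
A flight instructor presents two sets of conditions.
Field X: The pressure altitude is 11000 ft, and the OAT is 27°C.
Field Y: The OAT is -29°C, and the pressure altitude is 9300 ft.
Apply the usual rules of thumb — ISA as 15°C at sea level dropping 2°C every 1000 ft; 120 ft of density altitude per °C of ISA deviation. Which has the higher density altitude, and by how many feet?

Field X: ISA temp = -7°C, deviation +34°C, DA = 11000 + 120 × 34 = 15080 ft.
Field Y: ISA temp = -3.6°C, deviation -25.4°C, DA = 9300 + 120 × (-25.4) = 6252 ft.
Field X is higher by 15080 − 6252 = 8828 ft.

Field X by 8828 ft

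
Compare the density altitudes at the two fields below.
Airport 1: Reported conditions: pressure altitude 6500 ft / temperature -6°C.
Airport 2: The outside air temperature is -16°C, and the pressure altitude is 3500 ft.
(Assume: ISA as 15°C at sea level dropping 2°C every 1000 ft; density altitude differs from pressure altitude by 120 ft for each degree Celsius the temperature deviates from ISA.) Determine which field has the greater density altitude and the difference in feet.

Airport 1 by 4920 ft

Airport 1: ISA temp = 2°C, deviation -8°C, DA = 6500 + 120 × (-8) = 5540 ft.
Airport 2: ISA temp = 8°C, deviation -24°C, DA = 3500 + 120 × (-24) = 620 ft.
Airport 1 is higher by 5540 − 620 = 4920 ft.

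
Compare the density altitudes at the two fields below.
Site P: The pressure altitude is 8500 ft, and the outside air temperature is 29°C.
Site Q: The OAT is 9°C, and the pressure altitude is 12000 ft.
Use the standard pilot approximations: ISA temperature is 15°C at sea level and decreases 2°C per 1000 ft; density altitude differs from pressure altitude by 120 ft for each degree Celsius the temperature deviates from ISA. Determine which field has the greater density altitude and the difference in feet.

Site Q by 1940 ft

Site P: ISA temp = -2°C, deviation +31°C, DA = 8500 + 120 × 31 = 12220 ft.
Site Q: ISA temp = -9°C, deviation +18°C, DA = 12000 + 120 × 18 = 14160 ft.
Site Q is higher by 14160 − 12220 = 1940 ft.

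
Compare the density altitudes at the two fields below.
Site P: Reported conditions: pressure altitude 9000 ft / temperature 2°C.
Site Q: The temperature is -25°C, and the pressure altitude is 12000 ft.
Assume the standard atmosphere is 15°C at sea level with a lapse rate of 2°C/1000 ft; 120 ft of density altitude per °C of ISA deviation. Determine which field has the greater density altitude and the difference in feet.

Site P: ISA temp = -3°C, deviation +5°C, DA = 9000 + 120 × 5 = 9600 ft.
Site Q: ISA temp = -9°C, deviation -16°C, DA = 12000 + 120 × (-16) = 10080 ft.
Site Q is higher by 10080 − 9600 = 480 ft.

Site Q by 480 ft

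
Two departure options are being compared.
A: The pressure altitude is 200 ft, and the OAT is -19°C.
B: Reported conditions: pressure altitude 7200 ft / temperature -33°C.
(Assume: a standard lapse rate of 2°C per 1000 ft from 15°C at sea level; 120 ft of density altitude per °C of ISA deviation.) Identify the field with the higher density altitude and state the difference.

B by 7000 ft

A: ISA temp = 14.6°C, deviation -33.6°C, DA = 200 + 120 × (-33.6) = -3832 ft.
B: ISA temp = 0.6°C, deviation -33.6°C, DA = 7200 + 120 × (-33.6) = 3168 ft.
B is higher by 3168 − (-3832) = 7000 ft.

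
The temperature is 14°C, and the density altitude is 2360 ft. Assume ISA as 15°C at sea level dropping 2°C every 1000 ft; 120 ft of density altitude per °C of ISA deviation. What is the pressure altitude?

2000 ft

DA = PA + 120 × (OAT − (15 − 2·PA/1000)) = PA + 120·OAT − 1800 + 0.24·PA = 1.24·PA + 120·OAT − 1800.
So 1.24·PA = 2360 − 120 × 14 + 1800 = 2480.
PA = 2480 / 1.24 = 2000 ft.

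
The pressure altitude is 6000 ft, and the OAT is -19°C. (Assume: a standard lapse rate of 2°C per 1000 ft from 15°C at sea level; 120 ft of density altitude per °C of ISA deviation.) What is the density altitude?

3360 ft

ISA temperature at 6000 ft = 15 − 2 × (6000/1000) = 3°C.
ISA deviation = -19 − 3 = -22°C.
Density altitude = 6000 + 120 × (-22) = 6000 + (-2640) = 3360 ft.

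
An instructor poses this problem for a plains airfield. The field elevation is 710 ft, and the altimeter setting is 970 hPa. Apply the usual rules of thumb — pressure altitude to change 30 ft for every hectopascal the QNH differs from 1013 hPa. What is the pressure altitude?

2000 ft

Pressure correction = (1013 − 970) × 30 = +1290 ft.
Pressure altitude = 710 + (+1290) = 2000 ft.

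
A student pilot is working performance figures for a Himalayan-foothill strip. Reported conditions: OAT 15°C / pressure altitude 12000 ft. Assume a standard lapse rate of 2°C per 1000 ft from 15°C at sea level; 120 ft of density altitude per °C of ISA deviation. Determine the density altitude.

14880 ft

ISA temperature at 12000 ft = 15 − 2 × (12000/1000) = -9°C.
ISA deviation = 15 − (-9) = +24°C.
Density altitude = 12000 + 120 × (24) = 12000 + (+2880) = 14880 ft.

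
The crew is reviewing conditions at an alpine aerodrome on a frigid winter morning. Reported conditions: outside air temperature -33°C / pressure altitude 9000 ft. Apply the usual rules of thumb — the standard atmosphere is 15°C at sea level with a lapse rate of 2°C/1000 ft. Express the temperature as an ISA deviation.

ISA temperature at 9000 ft = 15 − 2 × (9000/1000) = -3°C.
Deviation = OAT − ISA = -33 − (-3) = -30°C.

ISA-30°C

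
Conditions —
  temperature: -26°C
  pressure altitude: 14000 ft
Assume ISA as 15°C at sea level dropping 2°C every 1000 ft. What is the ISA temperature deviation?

ISA temperature at 14000 ft = 15 − 2 × (14000/1000) = -13°C.
Deviation = OAT − ISA = -26 − (-13) = -13°C.

ISA-13°C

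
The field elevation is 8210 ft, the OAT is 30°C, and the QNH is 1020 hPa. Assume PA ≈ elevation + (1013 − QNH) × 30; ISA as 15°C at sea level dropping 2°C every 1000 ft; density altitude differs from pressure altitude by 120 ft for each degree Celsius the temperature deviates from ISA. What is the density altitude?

11720 ft

Pressure altitude = 8210 + (1013 − 1020) × 30 = 8210 + (-210) = 8000 ft.
ISA temperature at 8000 ft = 15 − 2 × (8000/1000) = -1°C.
ISA deviation = 30 − (-1) = +31°C.
Density altitude = 8000 + 120 × (31) = 11720 ft.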